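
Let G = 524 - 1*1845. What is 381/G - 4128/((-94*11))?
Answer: 2529567/682957 ≈ 3.7038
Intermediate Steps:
G = -1321 (G = 524 - 1845 = -1321)
381/G - 4128/((-94*11)) = 381/(-1321) - 4128/((-94*11)) = 381*(-1/1321) - 4128/(-1034) = -381/1321 - 4128*(-1/1034) = -381/1321 + 2064/517 = 2529567/682957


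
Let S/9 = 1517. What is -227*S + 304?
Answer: -3098927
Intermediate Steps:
S = 13653 (S = 9*1517 = 13653)
-227*S + 304 = -227*13653 + 304 = -3099231 + 304 = -3098927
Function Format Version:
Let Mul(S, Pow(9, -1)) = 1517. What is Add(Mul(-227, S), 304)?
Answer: -3098927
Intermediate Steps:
S = 13653 (S = Mul(9, 1517) = 13653)
Add(Mul(-227, S), 304) = Add(Mul(-227, 13653), 304) = Add(-3099231, 304) = -3098927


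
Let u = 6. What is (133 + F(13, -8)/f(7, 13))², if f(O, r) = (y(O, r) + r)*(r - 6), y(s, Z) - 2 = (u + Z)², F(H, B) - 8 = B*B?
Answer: 1915462756/108241 ≈ 17696.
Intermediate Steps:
F(H, B) = 8 + B² (F(H, B) = 8 + B*B = 8 + B²)
y(s, Z) = 2 + (6 + Z)²
f(O, r) = (-6 + r)*(2 + r + (6 + r)²) (f(O, r) = ((2 + (6 + r)²) + r)*(r - 6) = (2 + r + (6 + r)²)*(-6 + r) = (-6 + r)*(2 + r + (6 + r)²))
(133 + F(13, -8)/f(7, 13))² = (133 + (8 + (-8)²)/(-228 + 13³ - 40*13 + 7*13²))² = (133 + (8 + 64)/(-228 + 2197 - 520 + 7*169))² = (133 + 72/(-228 + 2197 - 520 + 1183))² = (133 + 72/2632)² = (133 + 72*(1/2632))² = (133 + 9/329)² = (43766/329)² = 1915462756/108241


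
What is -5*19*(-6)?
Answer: 570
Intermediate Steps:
-5*19*(-6) = -95*(-6) = 570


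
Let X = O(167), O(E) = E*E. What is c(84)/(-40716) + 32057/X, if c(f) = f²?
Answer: 30790223/31542459 ≈ 0.97615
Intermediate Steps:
O(E) = E²
X = 27889 (X = 167² = 27889)
c(84)/(-40716) + 32057/X = 84²/(-40716) + 32057/27889 = 7056*(-1/40716) + 32057*(1/27889) = -196/1131 + 32057/27889 = 30790223/31542459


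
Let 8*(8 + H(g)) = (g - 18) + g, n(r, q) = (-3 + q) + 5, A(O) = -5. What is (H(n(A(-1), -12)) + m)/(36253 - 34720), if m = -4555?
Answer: -18271/6132 ≈ -2.9796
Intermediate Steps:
n(r, q) = 2 + q
H(g) = -41/4 + g/4 (H(g) = -8 + ((g - 18) + g)/8 = -8 + ((-18 + g) + g)/8 = -8 + (-18 + 2*g)/8 = -8 + (-9/4 + g/4) = -41/4 + g/4)
(H(n(A(-1), -12)) + m)/(36253 - 34720) = ((-41/4 + (2 - 12)/4) - 4555)/(36253 - 34720) = ((-41/4 + (¼)*(-10)) - 4555)/1533 = ((-41/4 - 5/2) - 4555)*(1/1533) = (-51/4 - 4555)*(1/1533) = -18271/4*1/1533 = -18271/6132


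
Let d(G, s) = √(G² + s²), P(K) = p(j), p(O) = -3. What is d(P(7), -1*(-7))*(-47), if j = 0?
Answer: -47*√58 ≈ -357.94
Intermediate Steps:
P(K) = -3
d(P(7), -1*(-7))*(-47) = √((-3)² + (-1*(-7))²)*(-47) = √(9 + 7²)*(-47) = √(9 + 49)*(-47) = √58*(-47) = -47*√58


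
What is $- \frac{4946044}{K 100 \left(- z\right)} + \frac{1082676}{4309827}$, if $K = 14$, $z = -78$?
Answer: $- \frac{1766530479599}{39219425700} \approx -45.042$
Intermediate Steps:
$- \frac{4946044}{K 100 \left(- z\right)} + \frac{1082676}{4309827} = - \frac{4946044}{14 \cdot 100 \left(\left(-1\right) \left(-78\right)\right)} + \frac{1082676}{4309827} = - \frac{4946044}{1400 \cdot 78} + 1082676 \cdot \frac{1}{4309827} = - \frac{4946044}{109200} + \frac{360892}{1436609} = \left(-4946044\right) \frac{1}{109200} + \frac{360892}{1436609} = - \frac{1236511}{27300} + \frac{360892}{1436609} = - \frac{1766530479599}{39219425700}$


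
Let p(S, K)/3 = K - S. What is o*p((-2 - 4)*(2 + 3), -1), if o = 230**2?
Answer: 4602300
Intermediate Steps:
p(S, K) = -3*S + 3*K (p(S, K) = 3*(K - S) = -3*S + 3*K)
o = 52900
o*p((-2 - 4)*(2 + 3), -1) = 52900*(-3*(-2 - 4)*(2 + 3) + 3*(-1)) = 52900*(-(-18)*5 - 3) = 52900*(-3*(-30) - 3) = 52900*(90 - 3) = 52900*87 = 4602300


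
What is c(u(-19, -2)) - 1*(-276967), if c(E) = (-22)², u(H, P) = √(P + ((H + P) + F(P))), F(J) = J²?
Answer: 277451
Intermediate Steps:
u(H, P) = √(H + P² + 2*P) (u(H, P) = √(P + ((H + P) + P²)) = √(P + (H + P + P²)) = √(H + P² + 2*P))
c(E) = 484
c(u(-19, -2)) - 1*(-276967) = 484 - 1*(-276967) = 484 + 276967 = 277451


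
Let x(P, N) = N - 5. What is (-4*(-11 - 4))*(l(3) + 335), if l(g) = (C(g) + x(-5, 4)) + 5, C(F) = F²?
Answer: 20880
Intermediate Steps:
x(P, N) = -5 + N
l(g) = 4 + g² (l(g) = (g² + (-5 + 4)) + 5 = (g² - 1) + 5 = (-1 + g²) + 5 = 4 + g²)
(-4*(-11 - 4))*(l(3) + 335) = (-4*(-11 - 4))*((4 + 3²) + 335) = (-4*(-15))*((4 + 9) + 335) = 60*(13 + 335) = 60*348 = 20880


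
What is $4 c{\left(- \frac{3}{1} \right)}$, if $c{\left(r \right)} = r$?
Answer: $-12$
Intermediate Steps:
$4 c{\left(- \frac{3}{1} \right)} = 4 \left(- \frac{3}{1}\right) = 4 \left(\left(-3\right) 1\right) = 4 \left(-3\right) = -12$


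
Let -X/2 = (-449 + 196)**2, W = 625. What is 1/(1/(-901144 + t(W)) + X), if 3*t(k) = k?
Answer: -2702807/346007946529 ≈ -7.8114e-6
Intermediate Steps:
t(k) = k/3
X = -128018 (X = -2*(-449 + 196)**2 = -2*(-253)**2 = -2*64009 = -128018)
1/(1/(-901144 + t(W)) + X) = 1/(1/(-901144 + (1/3)*625) - 128018) = 1/(1/(-901144 + 625/3) - 128018) = 1/(1/(-2702807/3) - 128018) = 1/(-3/2702807 - 128018) = 1/(-346007946529/2702807) = -2702807/346007946529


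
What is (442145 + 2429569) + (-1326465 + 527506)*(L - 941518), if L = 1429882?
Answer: -390179941362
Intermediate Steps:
(442145 + 2429569) + (-1326465 + 527506)*(L - 941518) = (442145 + 2429569) + (-1326465 + 527506)*(1429882 - 941518) = 2871714 - 798959*488364 = 2871714 - 390182813076 = -390179941362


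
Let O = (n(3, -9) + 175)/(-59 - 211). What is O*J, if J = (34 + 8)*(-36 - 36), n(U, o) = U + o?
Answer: 9464/5 ≈ 1892.8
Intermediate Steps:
O = -169/270 (O = ((3 - 9) + 175)/(-59 - 211) = (-6 + 175)/(-270) = 169*(-1/270) = -169/270 ≈ -0.62593)
J = -3024 (J = 42*(-72) = -3024)
O*J = -169/270*(-3024) = 9464/5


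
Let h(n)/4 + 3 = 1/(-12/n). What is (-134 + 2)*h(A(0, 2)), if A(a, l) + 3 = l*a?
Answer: 1452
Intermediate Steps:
A(a, l) = -3 + a*l (A(a, l) = -3 + l*a = -3 + a*l)
h(n) = -12 - n/3 (h(n) = -12 + 4/((-12/n)) = -12 + 4*(-n/12) = -12 - n/3)
(-134 + 2)*h(A(0, 2)) = (-134 + 2)*(-12 - (-3 + 0*2)/3) = -132*(-12 - (-3 + 0)/3) = -132*(-12 - 1/3*(-3)) = -132*(-12 + 1) = -132*(-11) = 1452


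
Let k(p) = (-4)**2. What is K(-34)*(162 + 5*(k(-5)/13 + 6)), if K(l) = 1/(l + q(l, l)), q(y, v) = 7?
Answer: -2576/351 ≈ -7.3390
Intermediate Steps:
k(p) = 16
K(l) = 1/(7 + l) (K(l) = 1/(l + 7) = 1/(7 + l))
K(-34)*(162 + 5*(k(-5)/13 + 6)) = (162 + 5*(16/13 + 6))/(7 - 34) = (162 + 5*(16*(1/13) + 6))/(-27) = -(162 + 5*(16/13 + 6))/27 = -(162 + 5*(94/13))/27 = -(162 + 470/13)/27 = -1/27*2576/13 = -2576/351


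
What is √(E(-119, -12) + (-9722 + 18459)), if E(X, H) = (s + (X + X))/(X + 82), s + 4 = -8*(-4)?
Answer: √11968723/37 ≈ 93.502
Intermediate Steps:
s = 28 (s = -4 - 8*(-4) = -4 + 32 = 28)
E(X, H) = (28 + 2*X)/(82 + X) (E(X, H) = (28 + (X + X))/(X + 82) = (28 + 2*X)/(82 + X))
√(E(-119, -12) + (-9722 + 18459)) = √(2*(14 - 119)/(82 - 119) + (-9722 + 18459)) = √(2*(-105)/(-37) + 8737) = √(2*(-1/37)*(-105) + 8737) = √(210/37 + 8737) = √(323479/37) = √11968723/37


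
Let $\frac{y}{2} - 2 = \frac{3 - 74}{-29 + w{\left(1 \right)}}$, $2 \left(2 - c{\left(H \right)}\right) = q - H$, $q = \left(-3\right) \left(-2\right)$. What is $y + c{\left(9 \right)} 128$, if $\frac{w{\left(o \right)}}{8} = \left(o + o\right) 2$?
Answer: $\frac{1214}{3} \approx 404.67$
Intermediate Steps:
$q = 6$
$w{\left(o \right)} = 32 o$ ($w{\left(o \right)} = 8 \left(o + o\right) 2 = 8 \cdot 2 o 2 = 8 \cdot 4 o = 32 o$)
$c{\left(H \right)} = -1 + \frac{H}{2}$ ($c{\left(H \right)} = 2 - \frac{6 - H}{2} = 2 + \left(-3 + \frac{H}{2}\right) = -1 + \frac{H}{2}$)
$y = - \frac{130}{3}$ ($y = 4 + 2 \frac{3 - 74}{-29 + 32 \cdot 1} = 4 + 2 \left(- \frac{71}{-29 + 32}\right) = 4 + 2 \left(- \frac{71}{3}\right) = 4 - \frac{142}{3} = - \frac{130}{3} \approx -43.333$)
$y + c{\left(9 \right)} 128 = - \frac{130}{3} + \left(-1 + \frac{1}{2} \cdot 9\right) 128 = - \frac{130}{3} + \left(-1 + \frac{9}{2}\right) 128 = - \frac{130}{3} + \frac{7}{2} \cdot 128 = - \frac{130}{3} + 448 = \frac{1214}{3}$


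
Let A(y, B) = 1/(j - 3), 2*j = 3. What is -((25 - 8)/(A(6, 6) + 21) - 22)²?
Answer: -1666681/3721 ≈ -447.91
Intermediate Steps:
j = 3/2 (j = (½)*3 = 3/2 ≈ 1.5000)
A(y, B) = -⅔ (A(y, B) = 1/(3/2 - 3) = 1/(-3/2) = -⅔)
-((25 - 8)/(A(6, 6) + 21) - 22)² = -((25 - 8)/(-⅔ + 21) - 22)² = -(17/(61/3) - 22)² = -(17*(3/61) - 22)² = -(51/61 - 22)² = -(-1291/61)² = -1*1666681/3721 = -1666681/3721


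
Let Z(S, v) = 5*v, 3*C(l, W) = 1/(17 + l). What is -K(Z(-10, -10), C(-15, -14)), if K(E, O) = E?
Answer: 50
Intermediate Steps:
C(l, W) = 1/(3*(17 + l))
-K(Z(-10, -10), C(-15, -14)) = -5*(-10) = -1*(-50) = 50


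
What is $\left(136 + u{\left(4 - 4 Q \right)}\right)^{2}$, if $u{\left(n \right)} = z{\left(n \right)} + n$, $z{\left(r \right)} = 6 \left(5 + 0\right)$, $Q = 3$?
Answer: $24964$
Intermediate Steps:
$z{\left(r \right)} = 30$ ($z{\left(r \right)} = 6 \cdot 5 = 30$)
$u{\left(n \right)} = 30 + n$
$\left(136 + u{\left(4 - 4 Q \right)}\right)^{2} = \left(136 + \left(30 + \left(4 - 12\right)\right)\right)^{2} = \left(136 + \left(30 - 8\right)\right)^{2} = \left(136 + 22\right)^{2} = 158^{2} = 24964$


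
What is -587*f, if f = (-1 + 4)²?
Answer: -5283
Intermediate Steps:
f = 9 (f = 3² = 9)
-587*f = -587*9 = -5283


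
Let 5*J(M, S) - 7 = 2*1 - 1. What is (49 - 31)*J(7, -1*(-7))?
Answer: 144/5 ≈ 28.800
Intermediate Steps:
J(M, S) = 8/5 (J(M, S) = 7/5 + (2*1 - 1)/5 = 7/5 + (2 - 1)/5 = 7/5 + (1/5)*1 = 7/5 + 1/5 = 8/5)
(49 - 31)*J(7, -1*(-7)) = (49 - 31)*(8/5) = 18*(8/5) = 144/5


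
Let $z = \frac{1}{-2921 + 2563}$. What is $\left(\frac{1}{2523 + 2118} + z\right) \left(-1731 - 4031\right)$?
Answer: $\frac{12339323}{830739} \approx 14.853$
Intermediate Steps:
$z = - \frac{1}{358}$ ($z = \frac{1}{-358} = - \frac{1}{358} \approx -0.0027933$)
$\left(\frac{1}{2523 + 2118} + z\right) \left(-1731 - 4031\right) = \left(\frac{1}{2523 + 2118} - \frac{1}{358}\right) \left(-1731 - 4031\right) = \left(\frac{1}{4641} - \frac{1}{358}\right) \left(-5762\right) = \left(- \frac{4283}{1661478}\right) \left(-5762\right) = \frac{12339323}{830739}$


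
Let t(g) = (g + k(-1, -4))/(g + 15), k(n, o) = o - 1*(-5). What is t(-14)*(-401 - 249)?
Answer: 8450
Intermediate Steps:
k(n, o) = 5 + o (k(n, o) = o + 5 = 5 + o)
t(g) = (1 + g)/(15 + g) (t(g) = (g + (5 - 4))/(g + 15) = (g + 1)/(15 + g) = (1 + g)/(15 + g))
t(-14)*(-401 - 249) = ((1 - 14)/(15 - 14))*(-401 - 249) = (-13/1)*(-650) = (1*(-13))*(-650) = -13*(-650) = 8450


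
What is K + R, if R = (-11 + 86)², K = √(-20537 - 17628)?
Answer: 5625 + I*√38165 ≈ 5625.0 + 195.36*I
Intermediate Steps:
K = I*√38165 (K = √(-38165) = I*√38165 ≈ 195.36*I)
R = 5625 (R = 75² = 5625)
K + R = I*√38165 + 5625 = 5625 + I*√38165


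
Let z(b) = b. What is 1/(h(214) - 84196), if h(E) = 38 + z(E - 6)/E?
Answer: -107/9004802 ≈ -1.1883e-5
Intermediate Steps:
h(E) = 38 + (-6 + E)/E (h(E) = 38 + (E - 6)/E = 38 + (-6 + E)/E)
1/(h(214) - 84196) = 1/((39 - 6/214) - 84196) = 1/((39 - 6*1/214) - 84196) = 1/((39 - 3/107) - 84196) = 1/(4170/107 - 84196) = 1/(-9004802/107) = -107/9004802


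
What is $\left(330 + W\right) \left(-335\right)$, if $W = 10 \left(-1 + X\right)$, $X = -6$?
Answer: $-87100$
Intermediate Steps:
$W = -70$ ($W = 10 \left(-1 - 6\right) = 10 \left(-7\right) = -70$)
$\left(330 + W\right) \left(-335\right) = \left(330 - 70\right) \left(-335\right) = 260 \left(-335\right) = -87100$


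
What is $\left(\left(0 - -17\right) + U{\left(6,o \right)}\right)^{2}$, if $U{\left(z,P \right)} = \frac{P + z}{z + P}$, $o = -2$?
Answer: $324$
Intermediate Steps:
$U{\left(z,P \right)} = 1$ ($U{\left(z,P \right)} = \frac{P + z}{P + z} = 1$)
$\left(\left(0 - -17\right) + U{\left(6,o \right)}\right)^{2} = \left(\left(0 - -17\right) + 1\right)^{2} = \left(\left(0 + 17\right) + 1\right)^{2} = \left(17 + 1\right)^{2} = 18^{2} = 324$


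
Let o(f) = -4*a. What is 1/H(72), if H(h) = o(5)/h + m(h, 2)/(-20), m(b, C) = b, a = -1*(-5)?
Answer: -90/349 ≈ -0.25788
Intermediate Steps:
a = 5
o(f) = -20 (o(f) = -4*5 = -20)
H(h) = -20/h - h/20 (H(h) = -20/h + h/(-20) = -20/h + h*(-1/20) = -20/h - h/20)
1/H(72) = 1/(-20/72 - 1/20*72) = 1/(-20*1/72 - 18/5) = 1/(-5/18 - 18/5) = 1/(-349/90) = -90/349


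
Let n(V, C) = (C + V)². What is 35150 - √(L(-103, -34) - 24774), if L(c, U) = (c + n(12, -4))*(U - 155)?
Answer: 35150 - I*√17403 ≈ 35150.0 - 131.92*I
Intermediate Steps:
L(c, U) = (-155 + U)*(64 + c) (L(c, U) = (c + (-4 + 12)²)*(U - 155) = (c + 8²)*(-155 + U) = (c + 64)*(-155 + U) = (64 + c)*(-155 + U) = (-155 + U)*(64 + c))
35150 - √(L(-103, -34) - 24774) = 35150 - √((-9920 - 155*(-103) + 64*(-34) - 34*(-103)) - 24774) = 35150 - √((-9920 + 15965 - 2176 + 3502) - 24774) = 35150 - √(7371 - 24774) = 35150 - √(-17403) = 35150 - I*√17403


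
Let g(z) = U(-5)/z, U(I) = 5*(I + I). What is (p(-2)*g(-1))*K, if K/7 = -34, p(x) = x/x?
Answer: -11900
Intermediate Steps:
p(x) = 1
U(I) = 10*I (U(I) = 5*(2*I) = 10*I)
K = -238 (K = 7*(-34) = -238)
g(z) = -50/z (g(z) = (10*(-5))/z = -50/z)
(p(-2)*g(-1))*K = (1*(-50/(-1)))*(-238) = (1*(-50*(-1)))*(-238) = (1*50)*(-238) = 50*(-238) = -11900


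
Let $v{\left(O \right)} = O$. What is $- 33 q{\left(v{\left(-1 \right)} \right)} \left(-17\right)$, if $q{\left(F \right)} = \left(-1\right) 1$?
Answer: $-561$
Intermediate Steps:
$q{\left(F \right)} = -1$
$- 33 q{\left(v{\left(-1 \right)} \right)} \left(-17\right) = \left(-33\right) \left(-1\right) \left(-17\right) = 33 \left(-17\right) = -561$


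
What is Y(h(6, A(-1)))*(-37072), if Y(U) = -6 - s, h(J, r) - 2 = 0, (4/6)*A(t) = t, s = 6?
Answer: 444864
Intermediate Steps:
A(t) = 3*t/2
h(J, r) = 2 (h(J, r) = 2 + 0 = 2)
Y(U) = -12 (Y(U) = -6 - 1*6 = -6 - 6 = -12)
Y(h(6, A(-1)))*(-37072) = -12*(-37072) = 444864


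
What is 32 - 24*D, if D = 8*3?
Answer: -544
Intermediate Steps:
D = 24
32 - 24*D = 32 - 24*24 = 32 - 576 = -544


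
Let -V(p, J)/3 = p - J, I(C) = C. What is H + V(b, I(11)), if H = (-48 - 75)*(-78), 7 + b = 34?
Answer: 9546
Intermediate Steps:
b = 27 (b = -7 + 34 = 27)
V(p, J) = -3*p + 3*J (V(p, J) = -3*(p - J) = -3*p + 3*J)
H = 9594 (H = -123*(-78) = 9594)
H + V(b, I(11)) = 9594 + (-3*27 + 3*11) = 9594 + (-81 + 33) = 9594 - 48 = 9546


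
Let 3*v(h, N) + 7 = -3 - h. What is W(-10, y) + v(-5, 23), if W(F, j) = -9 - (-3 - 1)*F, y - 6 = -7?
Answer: -152/3 ≈ -50.667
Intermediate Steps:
y = -1 (y = 6 - 7 = -1)
v(h, N) = -10/3 - h/3 (v(h, N) = -7/3 + (-3 - h)/3 = -7/3 + (-1 - h/3) = -10/3 - h/3)
W(F, j) = -9 + 4*F (W(F, j) = -9 - (-4)*F = -9 + 4*F)
W(-10, y) + v(-5, 23) = (-9 + 4*(-10)) + (-10/3 - ⅓*(-5)) = (-9 - 40) + (-10/3 + 5/3) = -49 - 5/3 = -152/3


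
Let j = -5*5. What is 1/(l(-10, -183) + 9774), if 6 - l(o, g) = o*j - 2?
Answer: 1/9532 ≈ 0.00010491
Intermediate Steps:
j = -25
l(o, g) = 8 + 25*o (l(o, g) = 6 - (o*(-25) - 2) = 6 - (-25*o - 2) = 6 - (-2 - 25*o) = 6 + (2 + 25*o) = 8 + 25*o)
1/(l(-10, -183) + 9774) = 1/((8 + 25*(-10)) + 9774) = 1/((8 - 250) + 9774) = 1/(-242 + 9774) = 1/9532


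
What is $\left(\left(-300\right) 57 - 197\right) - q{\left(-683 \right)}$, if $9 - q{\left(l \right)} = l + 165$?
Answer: $-17824$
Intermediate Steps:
$q{\left(l \right)} = -156 - l$ ($q{\left(l \right)} = 9 - \left(l + 165\right) = 9 - \left(165 + l\right) = -156 - l$)
$\left(\left(-300\right) 57 - 197\right) - q{\left(-683 \right)} = \left(\left(-300\right) 57 - 197\right) - \left(-156 - -683\right) = \left(-17100 - 197\right) - \left(-156 + 683\right) = -17297 - 527 = -17824$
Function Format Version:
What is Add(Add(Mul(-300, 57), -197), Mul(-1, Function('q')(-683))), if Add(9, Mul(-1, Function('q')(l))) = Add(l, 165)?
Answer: -17824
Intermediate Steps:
Function('q')(l) = Add(-156, Mul(-1, l)) (Function('q')(l) = Add(9, Mul(-1, Add(l, 165))) = Add(9, Mul(-1, Add(165, l))) = Add(9, Add(-165, Mul(-1, l))) = Add(-156, Mul(-1, l)))
Add(Add(Mul(-300, 57), -197), Mul(-1, Function('q')(-683))) = Add(Add(Mul(-300, 57), -197), Mul(-1, Add(-156, Mul(-1, -683)))) = Add(Add(-17100, -197), Mul(-1, Add(-156, 683))) = Add(-17297, Mul(-1, 527)) = Add(-17297, -527) = -17824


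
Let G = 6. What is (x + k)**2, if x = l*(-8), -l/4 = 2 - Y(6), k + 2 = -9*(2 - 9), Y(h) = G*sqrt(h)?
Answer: 236809 - 48000*sqrt(6) ≈ 1.1923e+5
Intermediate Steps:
Y(h) = 6*sqrt(h)
k = 61 (k = -2 - 9*(2 - 9) = -2 - 9*(-7) = -2 + 63 = 61)
l = -8 + 24*sqrt(6) (l = -4*(2 - 6*sqrt(6)) = -8 + 24*sqrt(6) ≈ 50.788)
x = 64 - 192*sqrt(6) (x = (-8 + 24*sqrt(6))*(-8) = 64 - 192*sqrt(6) ≈ -406.30)
(x + k)**2 = ((64 - 192*sqrt(6)) + 61)**2 = (125 - 192*sqrt(6))**2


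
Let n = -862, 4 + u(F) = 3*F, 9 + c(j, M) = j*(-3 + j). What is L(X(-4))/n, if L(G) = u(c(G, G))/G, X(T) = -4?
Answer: 53/3448 ≈ 0.015371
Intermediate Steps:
c(j, M) = -9 + j*(-3 + j)
u(F) = -4 + 3*F
L(G) = (-31 - 9*G + 3*G²)/G (L(G) = (-4 + 3*(-9 + G² - 3*G))/G = (-4 + (-27 - 9*G + 3*G²))/G = (-31 - 9*G + 3*G²)/G)
L(X(-4))/n = (-9 - 31/(-4) + 3*(-4))/(-862) = (-9 - 31*(-¼) - 12)*(-1/862) = (-9 + 31/4 - 12)*(-1/862) = -53/4*(-1/862) = 53/3448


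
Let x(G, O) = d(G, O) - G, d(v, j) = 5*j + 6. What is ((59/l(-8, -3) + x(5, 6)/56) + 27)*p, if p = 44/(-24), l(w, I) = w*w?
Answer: -140327/2688 ≈ -52.205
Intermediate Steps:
l(w, I) = w²
d(v, j) = 6 + 5*j
p = -11/6 (p = 44*(-1/24) = -11/6 ≈ -1.8333)
x(G, O) = 6 - G + 5*O (x(G, O) = (6 + 5*O) - G = 6 - G + 5*O)
((59/l(-8, -3) + x(5, 6)/56) + 27)*p = ((59/((-8)²) + (6 - 1*5 + 5*6)/56) + 27)*(-11/6) = ((59/64 + (6 - 5 + 30)*(1/56)) + 27)*(-11/6) = ((59*(1/64) + 31*(1/56)) + 27)*(-11/6) = ((59/64 + 31/56) + 27)*(-11/6) = (661/448 + 27)*(-11/6) = (12757/448)*(-11/6) = -140327/2688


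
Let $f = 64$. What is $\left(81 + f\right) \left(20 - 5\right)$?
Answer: $2175$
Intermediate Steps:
$\left(81 + f\right) \left(20 - 5\right) = \left(81 + 64\right) \left(20 - 5\right) = 145 \left(20 - 5\right) = 145 \cdot 15 = 2175$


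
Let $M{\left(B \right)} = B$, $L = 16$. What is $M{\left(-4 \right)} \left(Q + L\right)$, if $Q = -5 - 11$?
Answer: $0$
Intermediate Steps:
$Q = -16$
$M{\left(-4 \right)} \left(Q + L\right) = - 4 \left(-16 + 16\right) = \left(-4\right) 0 = 0$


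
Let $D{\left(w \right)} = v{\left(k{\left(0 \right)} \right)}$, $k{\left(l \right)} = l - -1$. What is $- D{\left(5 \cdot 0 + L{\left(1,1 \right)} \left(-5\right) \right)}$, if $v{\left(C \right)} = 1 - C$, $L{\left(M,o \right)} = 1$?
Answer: $0$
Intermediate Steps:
$k{\left(l \right)} = 1 + l$ ($k{\left(l \right)} = l + 1 = 1 + l$)
$D{\left(w \right)} = 0$ ($D{\left(w \right)} = 1 - \left(1 + 0\right) = 1 - 1 = 0$)
$- D{\left(5 \cdot 0 + L{\left(1,1 \right)} \left(-5\right) \right)} = \left(-1\right) 0 = 0$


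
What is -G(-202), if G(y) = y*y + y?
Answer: -40602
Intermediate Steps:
G(y) = y + y² (G(y) = y² + y = y + y²)
-G(-202) = -(-202)*(1 - 202) = -(-202)*(-201) = -1*40602 = -40602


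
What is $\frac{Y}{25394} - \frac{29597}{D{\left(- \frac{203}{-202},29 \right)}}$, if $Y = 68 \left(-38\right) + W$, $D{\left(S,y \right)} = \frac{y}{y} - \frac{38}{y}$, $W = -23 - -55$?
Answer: $\frac{10897988677}{114273} \approx 95368.0$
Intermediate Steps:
$W = 32$ ($W = -23 + 55 = 32$)
$D{\left(S,y \right)} = 1 - \frac{38}{y}$
$Y = -2552$ ($Y = 68 \left(-38\right) + 32 = -2584 + 32 = -2552$)
$\frac{Y}{25394} - \frac{29597}{D{\left(- \frac{203}{-202},29 \right)}} = - \frac{2552}{25394} - \frac{29597}{\frac{1}{29} \left(-38 + 29\right)} = \left(-2552\right) \frac{1}{25394} - \frac{29597}{\frac{1}{29} \left(-9\right)} = - \frac{1276}{12697} - \frac{29597}{- \frac{9}{29}} = - \frac{1276}{12697} - - \frac{858313}{9} = - \frac{1276}{12697} + \frac{858313}{9} = \frac{10897988677}{114273}$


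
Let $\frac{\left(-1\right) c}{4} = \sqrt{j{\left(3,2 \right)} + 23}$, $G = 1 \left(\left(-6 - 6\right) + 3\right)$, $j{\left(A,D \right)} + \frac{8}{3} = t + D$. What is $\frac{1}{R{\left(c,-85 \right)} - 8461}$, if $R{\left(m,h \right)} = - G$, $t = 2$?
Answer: $- \frac{1}{8452} \approx -0.00011832$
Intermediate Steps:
$j{\left(A,D \right)} = - \frac{2}{3} + D$ ($j{\left(A,D \right)} = - \frac{8}{3} + \left(2 + D\right) = - \frac{2}{3} + D$)
$G = -9$ ($G = 1 \left(-12 + 3\right) = 1 \left(-9\right) = -9$)
$c = - \frac{4 \sqrt{219}}{3}$ ($c = - 4 \sqrt{\left(- \frac{2}{3} + 2\right) + 23} = - 4 \sqrt{\frac{4}{3} + 23} = - 4 \sqrt{\frac{73}{3}} = - 4 \frac{\sqrt{219}}{3} = - \frac{4 \sqrt{219}}{3} \approx -19.732$)
$R{\left(m,h \right)} = 9$ ($R{\left(m,h \right)} = \left(-1\right) \left(-9\right) = 9$)
$\frac{1}{R{\left(c,-85 \right)} - 8461} = \frac{1}{9 - 8461} = \frac{1}{-8452} = - \frac{1}{8452}$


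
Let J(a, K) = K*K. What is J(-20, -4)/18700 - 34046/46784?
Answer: -4675821/6432800 ≈ -0.72687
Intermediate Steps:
J(a, K) = K²
J(-20, -4)/18700 - 34046/46784 = (-4)²/18700 - 34046/46784 = 16*(1/18700) - 34046*1/46784 = 4/4675 - 17023/23392 = -4675821/6432800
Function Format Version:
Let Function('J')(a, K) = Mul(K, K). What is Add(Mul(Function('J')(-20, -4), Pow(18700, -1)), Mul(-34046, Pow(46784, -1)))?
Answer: Rational(-4675821, 6432800) ≈ -0.72687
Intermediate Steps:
Function('J')(a, K) = Pow(K, 2)
Add(Mul(Function('J')(-20, -4), Pow(18700, -1)), Mul(-34046, Pow(46784, -1))) = Add(Mul(Pow(-4, 2), Pow(18700, -1)), Mul(-34046, Pow(46784, -1))) = Add(Mul(16, Rational(1, 18700)), Mul(-34046, Rational(1, 46784))) = Add(Rational(4, 4675), Rational(-17023, 23392)) = Rational(-4675821, 6432800)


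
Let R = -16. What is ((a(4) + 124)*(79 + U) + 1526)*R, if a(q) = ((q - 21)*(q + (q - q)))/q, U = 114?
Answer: -354832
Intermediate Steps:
a(q) = -21 + q (a(q) = ((-21 + q)*(q + 0))/q = ((-21 + q)*q)/q = (q*(-21 + q))/q = -21 + q)
((a(4) + 124)*(79 + U) + 1526)*R = (((-21 + 4) + 124)*(79 + 114) + 1526)*(-16) = ((-17 + 124)*193 + 1526)*(-16) = (107*193 + 1526)*(-16) = (20651 + 1526)*(-16) = 22177*(-16) = -354832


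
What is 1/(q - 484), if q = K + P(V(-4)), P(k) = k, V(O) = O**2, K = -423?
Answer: -1/891 ≈ -0.0011223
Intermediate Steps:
q = -407 (q = -423 + (-4)**2 = -423 + 16 = -407)
1/(q - 484) = 1/(-407 - 484) = 1/(-891) = -1/891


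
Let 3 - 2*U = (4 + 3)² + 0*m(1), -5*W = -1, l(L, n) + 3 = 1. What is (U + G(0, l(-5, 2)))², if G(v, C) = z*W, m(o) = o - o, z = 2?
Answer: 12769/25 ≈ 510.76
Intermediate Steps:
l(L, n) = -2 (l(L, n) = -3 + 1 = -2)
m(o) = 0
W = ⅕ (W = -⅕*(-1) = ⅕ ≈ 0.20000)
G(v, C) = ⅖ (G(v, C) = 2*(⅕) = ⅖)
U = -23 (U = 3/2 - ((4 + 3)² + 0*0)/2 = 3/2 - (7² + 0)/2 = 3/2 - (49 + 0)/2 = 3/2 - ½*49 = 3/2 - 49/2 = -23)
(U + G(0, l(-5, 2)))² = (-23 + ⅖)² = (-113/5)² = 12769/25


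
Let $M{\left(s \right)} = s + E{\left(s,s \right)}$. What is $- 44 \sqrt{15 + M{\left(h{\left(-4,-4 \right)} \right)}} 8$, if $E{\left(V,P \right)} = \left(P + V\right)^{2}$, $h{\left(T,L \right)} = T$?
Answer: $- 1760 \sqrt{3} \approx -3048.4$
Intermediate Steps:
$M{\left(s \right)} = s + 4 s^{2}$ ($M{\left(s \right)} = s + \left(s + s\right)^{2} = s + \left(2 s\right)^{2} = s + 4 s^{2}$)
$- 44 \sqrt{15 + M{\left(h{\left(-4,-4 \right)} \right)}} 8 = - 44 \sqrt{15 - 4 \left(1 + 4 \left(-4\right)\right)} 8 = - 44 \sqrt{15 - 4 \left(1 - 16\right)} 8 = - 44 \sqrt{15 - -60} \cdot 8 = - 44 \sqrt{15 + 60} \cdot 8 = - 44 \sqrt{75} \cdot 8 = - 44 \cdot 5 \sqrt{3} \cdot 8 = - 220 \sqrt{3} \cdot 8 = - 1760 \sqrt{3}$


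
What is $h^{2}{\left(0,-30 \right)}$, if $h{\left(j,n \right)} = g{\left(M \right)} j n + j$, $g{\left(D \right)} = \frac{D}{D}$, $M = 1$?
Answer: $0$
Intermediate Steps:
$g{\left(D \right)} = 1$
$h{\left(j,n \right)} = j + j n$ ($h{\left(j,n \right)} = 1 j n + j = j n + j = j + j n$)
$h^{2}{\left(0,-30 \right)} = \left(0 \left(1 - 30\right)\right)^{2} = \left(0 \left(-29\right)\right)^{2} = 0^{2} = 0$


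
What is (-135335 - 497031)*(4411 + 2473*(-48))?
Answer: 72275007238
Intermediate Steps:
(-135335 - 497031)*(4411 + 2473*(-48)) = -632366*(4411 - 118704) = -632366*(-114293) = 72275007238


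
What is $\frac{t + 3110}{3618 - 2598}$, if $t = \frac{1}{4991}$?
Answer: $\frac{15522011}{5090820} \approx 3.049$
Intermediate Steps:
$t = \frac{1}{4991} \approx 0.00020036$
$\frac{t + 3110}{3618 - 2598} = \frac{\frac{1}{4991} + 3110}{3618 - 2598} = \frac{15522011}{4991 \cdot 1020} = \frac{15522011}{4991} \cdot \frac{1}{1020} = \frac{15522011}{5090820}$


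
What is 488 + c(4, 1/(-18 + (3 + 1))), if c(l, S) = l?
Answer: 492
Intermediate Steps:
488 + c(4, 1/(-18 + (3 + 1))) = 488 + 4 = 492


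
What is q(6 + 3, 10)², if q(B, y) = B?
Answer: 81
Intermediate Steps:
q(6 + 3, 10)² = (6 + 3)² = 9² = 81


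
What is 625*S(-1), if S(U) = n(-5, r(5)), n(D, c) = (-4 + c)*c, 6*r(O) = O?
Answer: -59375/36 ≈ -1649.3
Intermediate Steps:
r(O) = O/6
n(D, c) = c*(-4 + c)
S(U) = -95/36 (S(U) = ((⅙)*5)*(-4 + (⅙)*5) = 5*(-4 + ⅚)/6 = (⅚)*(-19/6) = -95/36)
625*S(-1) = 625*(-95/36) = -59375/36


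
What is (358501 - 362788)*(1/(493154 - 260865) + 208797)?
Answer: -207924843033858/232289 ≈ -8.9511e+8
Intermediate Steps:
(358501 - 362788)*(1/(493154 - 260865) + 208797) = -4287*(1/232289 + 208797) = -4287*48501246334/232289 = -207924843033858/232289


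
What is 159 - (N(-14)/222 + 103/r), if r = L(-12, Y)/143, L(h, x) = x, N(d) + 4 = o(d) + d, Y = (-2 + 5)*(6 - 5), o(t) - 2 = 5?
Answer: -1054637/222 ≈ -4750.6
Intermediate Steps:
o(t) = 7 (o(t) = 2 + 5 = 7)
Y = 3 (Y = 3*1 = 3)
N(d) = 3 + d (N(d) = -4 + (7 + d) = 3 + d)
r = 3/143 ≈ 0.020979
159 - (N(-14)/222 + 103/r) = 159 - ((3 - 14)/222 + 103/(3/143)) = 159 - (-11*1/222 + 103*(143/3)) = 159 - (-11/222 + 14729/3) = 159 - 1*1089935/222 = 159 - 1089935/222 = -1054637/222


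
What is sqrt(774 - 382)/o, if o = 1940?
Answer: 7*sqrt(2)/970 ≈ 0.010206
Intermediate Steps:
sqrt(774 - 382)/o = sqrt(774 - 382)/1940 = sqrt(392)*(1/1940) = (14*sqrt(2))*(1/1940) = 7*sqrt(2)/970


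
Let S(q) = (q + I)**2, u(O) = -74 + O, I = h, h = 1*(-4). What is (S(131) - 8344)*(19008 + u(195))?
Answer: 148919265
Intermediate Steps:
h = -4
I = -4
S(q) = (-4 + q)**2 (S(q) = (q - 4)**2 = (-4 + q)**2)
(S(131) - 8344)*(19008 + u(195)) = ((-4 + 131)**2 - 8344)*(19008 + (-74 + 195)) = (127**2 - 8344)*(19008 + 121) = (16129 - 8344)*19129 = 7785*19129 = 148919265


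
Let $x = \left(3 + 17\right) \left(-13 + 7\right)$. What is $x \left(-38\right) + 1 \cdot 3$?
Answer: $4563$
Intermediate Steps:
$x = -120$ ($x = 20 \left(-6\right) = -120$)
$x \left(-38\right) + 1 \cdot 3 = \left(-120\right) \left(-38\right) + 1 \cdot 3 = 4560 + 3 = 4563$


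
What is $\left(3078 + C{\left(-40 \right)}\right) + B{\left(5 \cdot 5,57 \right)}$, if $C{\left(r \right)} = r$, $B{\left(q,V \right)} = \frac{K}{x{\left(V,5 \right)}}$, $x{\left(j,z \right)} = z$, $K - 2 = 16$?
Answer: $\frac{15208}{5} \approx 3041.6$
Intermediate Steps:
$K = 18$ ($K = 2 + 16 = 18$)
$B{\left(q,V \right)} = \frac{18}{5}$
$\left(3078 + C{\left(-40 \right)}\right) + B{\left(5 \cdot 5,57 \right)} = \left(3078 - 40\right) + \frac{18}{5} = 3038 + \frac{18}{5} = \frac{15208}{5}$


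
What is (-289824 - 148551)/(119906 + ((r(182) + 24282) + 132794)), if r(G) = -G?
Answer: -17535/11072 ≈ -1.5837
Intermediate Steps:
(-289824 - 148551)/(119906 + ((r(182) + 24282) + 132794)) = (-289824 - 148551)/(119906 + ((-1*182 + 24282) + 132794)) = -438375/(119906 + ((-182 + 24282) + 132794)) = -438375/(119906 + (24100 + 132794)) = -438375/(119906 + 156894) = -438375/276800 = -438375*1/276800 = -17535/11072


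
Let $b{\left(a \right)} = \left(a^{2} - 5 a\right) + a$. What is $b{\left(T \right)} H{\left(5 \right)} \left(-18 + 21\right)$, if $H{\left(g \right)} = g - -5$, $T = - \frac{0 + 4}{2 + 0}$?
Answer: $360$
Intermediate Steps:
$T = -2$ ($T = - \frac{4}{2} = \left(-1\right) 2 = -2$)
$b{\left(a \right)} = a^{2} - 4 a$
$H{\left(g \right)} = 5 + g$ ($H{\left(g \right)} = g + 5 = 5 + g$)
$b{\left(T \right)} H{\left(5 \right)} \left(-18 + 21\right) = - 2 \left(-4 - 2\right) \left(5 + 5\right) \left(-18 + 21\right) = \left(-2\right) \left(-6\right) 10 \cdot 3 = 12 \cdot 10 \cdot 3 = 120 \cdot 3 = 360$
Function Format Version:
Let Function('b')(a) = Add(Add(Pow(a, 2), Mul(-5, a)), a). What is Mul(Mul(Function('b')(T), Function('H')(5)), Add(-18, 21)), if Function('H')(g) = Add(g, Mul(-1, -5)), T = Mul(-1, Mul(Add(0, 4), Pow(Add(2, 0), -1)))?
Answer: 360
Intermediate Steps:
T = -2 (T = Mul(-1, Mul(4, Pow(2, -1))) = Mul(-1, Mul(4, Rational(1, 2))) = Mul(-1, 2) = -2)
Function('b')(a) = Add(Pow(a, 2), Mul(-4, a))
Function('H')(g) = Add(5, g) (Function('H')(g) = Add(g, 5) = Add(5, g))
Mul(Mul(Function('b')(T), Function('H')(5)), Add(-18, 21)) = Mul(Mul(Mul(-2, Add(-4, -2)), Add(5, 5)), Add(-18, 21)) = Mul(Mul(Mul(-2, -6), 10), 3) = Mul(Mul(12, 10), 3) = Mul(120, 3) = 360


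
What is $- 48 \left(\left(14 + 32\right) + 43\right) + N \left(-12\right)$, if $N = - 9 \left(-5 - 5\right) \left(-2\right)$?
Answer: $-2112$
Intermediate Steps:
$N = -180$ ($N = - 9 \left(\left(-10\right) \left(-2\right)\right) = \left(-9\right) 20 = -180$)
$- 48 \left(\left(14 + 32\right) + 43\right) + N \left(-12\right) = - 48 \left(\left(14 + 32\right) + 43\right) - -2160 = - 48 \left(46 + 43\right) + 2160 = \left(-48\right) 89 + 2160 = -4272 + 2160 = -2112$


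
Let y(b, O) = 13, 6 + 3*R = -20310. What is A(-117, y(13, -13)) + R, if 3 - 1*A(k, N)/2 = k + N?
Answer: -6558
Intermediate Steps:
R = -6772 (R = -2 + (⅓)*(-20310) = -2 - 6770 = -6772)
A(k, N) = 6 - 2*N - 2*k (A(k, N) = 6 - 2*(k + N) = 6 - 2*(N + k) = 6 + (-2*N - 2*k) = 6 - 2*N - 2*k)
A(-117, y(13, -13)) + R = (6 - 2*13 - 2*(-117)) - 6772 = (6 - 26 + 234) - 6772 = 214 - 6772 = -6558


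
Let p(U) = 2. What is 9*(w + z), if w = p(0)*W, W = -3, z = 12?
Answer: 54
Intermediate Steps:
w = -6 (w = 2*(-3) = -6)
9*(w + z) = 9*(-6 + 12) = 9*6 = 54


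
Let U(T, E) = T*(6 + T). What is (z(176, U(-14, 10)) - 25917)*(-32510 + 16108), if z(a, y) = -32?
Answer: 425615498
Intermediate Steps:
(z(176, U(-14, 10)) - 25917)*(-32510 + 16108) = (-32 - 25917)*(-32510 + 16108) = -25949*(-16402) = 425615498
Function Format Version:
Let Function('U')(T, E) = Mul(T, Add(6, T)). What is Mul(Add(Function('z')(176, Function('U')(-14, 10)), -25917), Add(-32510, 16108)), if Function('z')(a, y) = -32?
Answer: 425615498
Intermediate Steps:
Mul(Add(Function('z')(176, Function('U')(-14, 10)), -25917), Add(-32510, 16108)) = Mul(Add(-32, -25917), Add(-32510, 16108)) = Mul(-25949, -16402) = 425615498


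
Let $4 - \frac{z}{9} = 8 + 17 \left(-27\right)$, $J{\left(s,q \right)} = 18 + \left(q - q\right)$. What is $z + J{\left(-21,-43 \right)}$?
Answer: $4113$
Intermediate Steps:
$J{\left(s,q \right)} = 18$ ($J{\left(s,q \right)} = 18 + 0 = 18$)
$z = 4095$ ($z = 36 - 9 \left(8 + 17 \left(-27\right)\right) = 36 - 9 \left(8 - 459\right) = 36 - -4059 = 36 + 4059 = 4095$)
$z + J{\left(-21,-43 \right)} = 4095 + 18 = 4113$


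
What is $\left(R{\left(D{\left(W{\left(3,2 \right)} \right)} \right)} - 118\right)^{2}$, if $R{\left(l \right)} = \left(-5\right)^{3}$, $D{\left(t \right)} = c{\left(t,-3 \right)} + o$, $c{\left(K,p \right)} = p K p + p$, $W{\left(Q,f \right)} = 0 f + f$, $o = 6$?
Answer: $59049$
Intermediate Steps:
$W{\left(Q,f \right)} = f$ ($W{\left(Q,f \right)} = 0 + f = f$)
$c{\left(K,p \right)} = p + K p^{2}$ ($c{\left(K,p \right)} = K p p + p = K p^{2} + p = p + K p^{2}$)
$D{\left(t \right)} = 3 + 9 t$ ($D{\left(t \right)} = - 3 \left(1 + t \left(-3\right)\right) + 6 = - 3 \left(1 - 3 t\right) + 6 = \left(-3 + 9 t\right) + 6 = 3 + 9 t$)
$R{\left(l \right)} = -125$
$\left(R{\left(D{\left(W{\left(3,2 \right)} \right)} \right)} - 118\right)^{2} = \left(-125 - 118\right)^{2} = \left(-243\right)^{2} = 59049$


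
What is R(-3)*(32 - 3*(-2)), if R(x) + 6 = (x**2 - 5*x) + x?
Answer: 570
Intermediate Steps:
R(x) = -6 + x**2 - 4*x (R(x) = -6 + ((x**2 - 5*x) + x) = -6 + (x**2 - 4*x) = -6 + x**2 - 4*x)
R(-3)*(32 - 3*(-2)) = (-6 + (-3)**2 - 4*(-3))*(32 - 3*(-2)) = (-6 + 9 + 12)*(32 + 6) = 15*38 = 570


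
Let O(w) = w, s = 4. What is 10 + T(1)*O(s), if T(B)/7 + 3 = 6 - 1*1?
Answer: 66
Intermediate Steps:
T(B) = 14 (T(B) = -21 + 7*(6 - 1*1) = -21 + 7*(6 - 1) = -21 + 7*5 = -21 + 35 = 14)
10 + T(1)*O(s) = 10 + 14*4 = 10 + 56 = 66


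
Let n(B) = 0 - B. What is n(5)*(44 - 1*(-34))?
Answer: -390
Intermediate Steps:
n(B) = -B
n(5)*(44 - 1*(-34)) = (-1*5)*(44 - 1*(-34)) = -5*(44 + 34) = -5*78 = -390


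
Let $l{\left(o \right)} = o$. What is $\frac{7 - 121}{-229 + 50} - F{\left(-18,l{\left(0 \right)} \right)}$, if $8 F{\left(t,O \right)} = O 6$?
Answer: $\frac{114}{179} \approx 0.63687$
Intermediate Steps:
$F{\left(t,O \right)} = \frac{3 O}{4}$ ($F{\left(t,O \right)} = \frac{O 6}{8} = \frac{6 O}{8} = \frac{3 O}{4}$)
$\frac{7 - 121}{-229 + 50} - F{\left(-18,l{\left(0 \right)} \right)} = \frac{7 - 121}{-229 + 50} - \frac{3}{4} \cdot 0 = - \frac{114}{-179} - 0 = \left(-114\right) \left(- \frac{1}{179}\right) + 0 = \frac{114}{179} + 0 = \frac{114}{179}$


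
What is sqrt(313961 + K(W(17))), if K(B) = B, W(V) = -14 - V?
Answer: sqrt(313930) ≈ 560.29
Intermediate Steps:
sqrt(313961 + K(W(17))) = sqrt(313961 + (-14 - 1*17)) = sqrt(313961 + (-14 - 17)) = sqrt(313961 - 31) = sqrt(313930)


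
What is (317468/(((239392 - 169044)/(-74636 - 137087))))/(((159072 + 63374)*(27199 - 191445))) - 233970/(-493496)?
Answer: 9396698949424088461/19818684324456700802 ≈ 0.47413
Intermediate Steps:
(317468/(((239392 - 169044)/(-74636 - 137087))))/(((159072 + 63374)*(27199 - 191445))) - 233970/(-493496) = (317468/((70348/(-211723))))/((222446*(-164246))) - 233970*(-1/493496) = (317468/((70348*(-1/211723))))/(-36535865716) + 116985/246748 = (317468/(-70348/211723))*(-1/36535865716) + 116985/246748 = (317468*(-211723/70348))*(-1/36535865716) + 116985/246748 = -16803819341/17587*(-1/36535865716) + 116985/246748 = 16803819341/642556270347292 + 116985/246748 = 9396698949424088461/19818684324456700802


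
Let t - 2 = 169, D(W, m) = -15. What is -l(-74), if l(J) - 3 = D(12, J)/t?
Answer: -166/57 ≈ -2.9123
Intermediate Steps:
t = 171 (t = 2 + 169 = 171)
l(J) = 166/57 (l(J) = 3 - 15/171 = 3 - 15*1/171 = 3 - 5/57 = 166/57)
-l(-74) = -1*166/57 = -166/57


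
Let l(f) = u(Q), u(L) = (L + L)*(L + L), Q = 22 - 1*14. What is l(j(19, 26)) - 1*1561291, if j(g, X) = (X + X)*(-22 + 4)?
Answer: -1561035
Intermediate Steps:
Q = 8 (Q = 22 - 14 = 8)
u(L) = 4*L² (u(L) = (2*L)*(2*L) = 4*L²)
j(g, X) = -36*X (j(g, X) = (2*X)*(-18) = -36*X)
l(f) = 256 (l(f) = 4*8² = 4*64 = 256)
l(j(19, 26)) - 1*1561291 = 256 - 1*1561291 = 256 - 1561291 = -1561035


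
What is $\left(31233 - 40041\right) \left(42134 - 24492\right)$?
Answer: $-155390736$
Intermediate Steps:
$\left(31233 - 40041\right) \left(42134 - 24492\right) = \left(-8808\right) 17642 = -155390736$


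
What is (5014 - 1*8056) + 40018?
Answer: 36976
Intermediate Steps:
(5014 - 1*8056) + 40018 = (5014 - 8056) + 40018 = -3042 + 40018 = 36976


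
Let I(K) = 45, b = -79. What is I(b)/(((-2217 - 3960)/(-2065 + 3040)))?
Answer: -14625/2059 ≈ -7.1030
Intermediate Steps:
I(b)/(((-2217 - 3960)/(-2065 + 3040))) = 45/(((-2217 - 3960)/(-2065 + 3040))) = 45/((-6177/975)) = 45/((-6177*1/975)) = 45/(-2059/325) = 45*(-325/2059) = -14625/2059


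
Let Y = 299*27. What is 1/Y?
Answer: 1/8073 ≈ 0.00012387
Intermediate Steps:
Y = 8073
1/Y = 1/8073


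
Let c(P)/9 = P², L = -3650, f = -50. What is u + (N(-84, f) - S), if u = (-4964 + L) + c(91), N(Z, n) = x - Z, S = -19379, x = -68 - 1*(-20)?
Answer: 85330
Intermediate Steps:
x = -48 (x = -68 + 20 = -48)
c(P) = 9*P²
N(Z, n) = -48 - Z
u = 65915 (u = (-4964 - 3650) + 9*91² = -8614 + 9*8281 = -8614 + 74529 = 65915)
u + (N(-84, f) - S) = 65915 + ((-48 - 1*(-84)) - 1*(-19379)) = 65915 + ((-48 + 84) + 19379) = 65915 + (36 + 19379) = 65915 + 19415 = 85330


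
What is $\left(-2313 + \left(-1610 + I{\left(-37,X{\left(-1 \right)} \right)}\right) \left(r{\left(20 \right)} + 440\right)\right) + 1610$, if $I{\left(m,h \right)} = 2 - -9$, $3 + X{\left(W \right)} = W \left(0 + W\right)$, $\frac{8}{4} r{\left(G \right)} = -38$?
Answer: $-673882$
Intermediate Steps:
$r{\left(G \right)} = -19$ ($r{\left(G \right)} = \frac{1}{2} \left(-38\right) = -19$)
$X{\left(W \right)} = -3 + W^{2}$ ($X{\left(W \right)} = -3 + W \left(0 + W\right) = -3 + W W = -3 + W^{2}$)
$I{\left(m,h \right)} = 11$ ($I{\left(m,h \right)} = 2 + 9 = 11$)
$\left(-2313 + \left(-1610 + I{\left(-37,X{\left(-1 \right)} \right)}\right) \left(r{\left(20 \right)} + 440\right)\right) + 1610 = \left(-2313 + \left(-1610 + 11\right) \left(-19 + 440\right)\right) + 1610 = \left(-2313 - 673179\right) + 1610 = -675492 + 1610 = -673882$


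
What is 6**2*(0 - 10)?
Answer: -360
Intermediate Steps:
6**2*(0 - 10) = 36*(-10) = -360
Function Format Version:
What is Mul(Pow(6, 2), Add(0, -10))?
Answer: -360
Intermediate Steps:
Mul(Pow(6, 2), Add(0, -10)) = Mul(36, -10) = -360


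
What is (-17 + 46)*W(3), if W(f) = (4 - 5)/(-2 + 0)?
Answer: 29/2 ≈ 14.500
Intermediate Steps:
W(f) = ½ (W(f) = -1/(-2) = -1*(-½) = ½)
(-17 + 46)*W(3) = (-17 + 46)*(½) = 29*(½) = 29/2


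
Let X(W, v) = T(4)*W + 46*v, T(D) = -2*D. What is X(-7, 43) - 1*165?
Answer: 1869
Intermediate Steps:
X(W, v) = -8*W + 46*v (X(W, v) = (-2*4)*W + 46*v = -8*W + 46*v)
X(-7, 43) - 1*165 = (-8*(-7) + 46*43) - 1*165 = (56 + 1978) - 165 = 2034 - 165 = 1869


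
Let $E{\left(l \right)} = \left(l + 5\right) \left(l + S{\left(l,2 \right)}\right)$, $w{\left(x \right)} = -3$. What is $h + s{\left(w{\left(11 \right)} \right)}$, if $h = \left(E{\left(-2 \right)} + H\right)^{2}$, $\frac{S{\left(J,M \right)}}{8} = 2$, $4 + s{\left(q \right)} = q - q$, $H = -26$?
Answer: $252$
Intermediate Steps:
$s{\left(q \right)} = -4$ ($s{\left(q \right)} = -4 + \left(q - q\right) = -4 + 0 = -4$)
$S{\left(J,M \right)} = 16$ ($S{\left(J,M \right)} = 8 \cdot 2 = 16$)
$E{\left(l \right)} = \left(5 + l\right) \left(16 + l\right)$ ($E{\left(l \right)} = \left(l + 5\right) \left(l + 16\right) = \left(5 + l\right) \left(16 + l\right)$)
$h = 256$ ($h = \left(\left(80 + \left(-2\right)^{2} + 21 \left(-2\right)\right) - 26\right)^{2} = \left(\left(80 + 4 - 42\right) - 26\right)^{2} = \left(42 - 26\right)^{2} = 16^{2} = 256$)
$h + s{\left(w{\left(11 \right)} \right)} = 256 - 4 = 252$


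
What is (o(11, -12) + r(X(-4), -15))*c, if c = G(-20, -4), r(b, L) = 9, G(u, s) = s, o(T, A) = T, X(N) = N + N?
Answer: -80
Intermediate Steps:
X(N) = 2*N
c = -4
(o(11, -12) + r(X(-4), -15))*c = (11 + 9)*(-4) = 20*(-4) = -80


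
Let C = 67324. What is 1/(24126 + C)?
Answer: 1/91450 ≈ 1.0935e-5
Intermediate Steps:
1/(24126 + C) = 1/(24126 + 67324) = 1/91450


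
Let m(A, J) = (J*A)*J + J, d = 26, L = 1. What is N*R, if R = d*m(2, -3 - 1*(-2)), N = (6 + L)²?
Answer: 1274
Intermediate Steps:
m(A, J) = J + A*J² (m(A, J) = (A*J)*J + J = A*J² + J = J + A*J²)
N = 49 (N = (6 + 1)² = 7² = 49)
R = 26 (R = 26*((-3 - 1*(-2))*(1 + 2*(-3 - 1*(-2)))) = 26*((-3 + 2)*(1 + 2*(-3 + 2))) = 26*(-(1 + 2*(-1))) = 26*(-(1 - 2)) = 26*(-1*(-1)) = 26*1 = 26)
N*R = 49*26 = 1274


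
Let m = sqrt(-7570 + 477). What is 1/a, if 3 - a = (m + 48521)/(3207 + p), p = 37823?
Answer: 1529783035/2780271427 + 20515*I*sqrt(7093)/2780271427 ≈ 0.55023 + 0.00062144*I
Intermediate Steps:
m = I*sqrt(7093) (m = sqrt(-7093) = I*sqrt(7093) ≈ 84.22*I)
a = 6779/3730 - I*sqrt(7093)/41030 (a = 3 - (I*sqrt(7093) + 48521)/(3207 + 37823) = 3 - (48521 + I*sqrt(7093))/41030 = 3 - (4411/3730 + I*sqrt(7093)/41030) = 3 + (-4411/3730 - I*sqrt(7093)/41030) = 6779/3730 - I*sqrt(7093)/41030 ≈ 1.8174 - 0.0020526*I)
1/a = 1/(6779/3730 - I*sqrt(7093)/41030)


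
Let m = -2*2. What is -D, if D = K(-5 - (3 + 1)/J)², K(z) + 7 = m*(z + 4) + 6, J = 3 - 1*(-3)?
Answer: -289/9 ≈ -32.111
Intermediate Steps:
m = -4
J = 6 (J = 3 + 3 = 6)
K(z) = -17 - 4*z (K(z) = -7 + (-4*(z + 4) + 6) = -7 + (-4*(4 + z) + 6) = -7 + ((-16 - 4*z) + 6) = -7 + (-10 - 4*z) = -17 - 4*z)
D = 289/9 (D = (-17 - 4*(-5 - (3 + 1)/6))² = (-17 - 4*(-5 - 4/6))² = (-17 - 4*(-5 - 1*⅔))² = (-17 - 4*(-5 - ⅔))² = (-17 - 4*(-17/3))² = (-17 + 68/3)² = (17/3)² = 289/9 ≈ 32.111)
-D = -1*289/9 = -289/9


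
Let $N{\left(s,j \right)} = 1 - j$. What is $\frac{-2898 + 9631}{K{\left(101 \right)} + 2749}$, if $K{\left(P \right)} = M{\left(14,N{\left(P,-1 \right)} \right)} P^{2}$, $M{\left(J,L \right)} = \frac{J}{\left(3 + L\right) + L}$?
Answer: $\frac{6733}{23151} \approx 0.29083$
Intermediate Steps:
$M{\left(J,L \right)} = \frac{J}{3 + 2 L}$
$K{\left(P \right)} = 2 P^{2}$ ($K{\left(P \right)} = \frac{14}{3 + 2 \left(1 - -1\right)} P^{2} = \frac{14}{3 + 2 \left(1 + 1\right)} P^{2} = \frac{14}{3 + 2 \cdot 2} P^{2} = \frac{14}{3 + 4} P^{2} = \frac{14}{7} P^{2} = 14 \cdot \frac{1}{7} P^{2} = 2 P^{2}$)
$\frac{-2898 + 9631}{K{\left(101 \right)} + 2749} = \frac{-2898 + 9631}{2 \cdot 101^{2} + 2749} = \frac{6733}{2 \cdot 10201 + 2749} = \frac{6733}{20402 + 2749} = \frac{6733}{23151}$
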